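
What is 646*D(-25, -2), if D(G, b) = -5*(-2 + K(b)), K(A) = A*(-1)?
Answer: 0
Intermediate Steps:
K(A) = -A
D(G, b) = 10 + 5*b (D(G, b) = -5*(-2 - b) = 10 + 5*b)
646*D(-25, -2) = 646*(10 + 5*(-2)) = 646*(10 - 10) = 646*0 = 0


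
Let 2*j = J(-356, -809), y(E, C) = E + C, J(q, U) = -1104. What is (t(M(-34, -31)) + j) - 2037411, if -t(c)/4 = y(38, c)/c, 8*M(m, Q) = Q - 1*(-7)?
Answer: -6113749/3 ≈ -2.0379e+6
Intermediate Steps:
y(E, C) = C + E
M(m, Q) = 7/8 + Q/8 (M(m, Q) = (Q - 1*(-7))/8 = (Q + 7)/8 = (7 + Q)/8 = 7/8 + Q/8)
t(c) = -4*(38 + c)/c (t(c) = -4*(c + 38)/c = -4*(38 + c)/c)
j = -552 (j = (1/2)*(-1104) = -552)
(t(M(-34, -31)) + j) - 2037411 = ((-4 - 152/(7/8 + (1/8)*(-31))) - 552) - 2037411 = ((-4 - 152/(7/8 - 31/8)) - 552) - 2037411 = ((-4 - 152/(-3)) - 552) - 2037411 = ((-4 - 152*(-1/3)) - 552) - 2037411 = ((-4 + 152/3) - 552) - 2037411 = (140/3 - 552) - 2037411 = -1516/3 - 2037411 = -6113749/3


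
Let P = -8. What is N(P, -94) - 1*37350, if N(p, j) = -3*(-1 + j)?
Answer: -37065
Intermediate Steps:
N(p, j) = 3 - 3*j
N(P, -94) - 1*37350 = (3 - 3*(-94)) - 1*37350 = (3 + 282) - 37350 = 285 - 37350 = -37065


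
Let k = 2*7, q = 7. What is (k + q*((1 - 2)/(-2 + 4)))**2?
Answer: 441/4 ≈ 110.25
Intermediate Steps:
k = 14
(k + q*((1 - 2)/(-2 + 4)))**2 = (14 + 7*((1 - 2)/(-2 + 4)))**2 = (14 + 7*(-1/2))**2 = (14 - 7/2)**2 = (21/2)**2 = 441/4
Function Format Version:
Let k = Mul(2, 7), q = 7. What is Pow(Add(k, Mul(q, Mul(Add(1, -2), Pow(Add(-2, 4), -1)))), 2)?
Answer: Rational(441, 4) ≈ 110.25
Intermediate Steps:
k = 14
Pow(Add(k, Mul(q, Mul(Add(1, -2), Pow(Add(-2, 4), -1)))), 2) = Pow(Add(14, Mul(7, Mul(Add(1, -2), Pow(Add(-2, 4), -1)))), 2) = Pow(Add(14, Mul(7, Mul(-1, Pow(2, -1)))), 2) = Pow(Add(14, Mul(7, Mul(-1, Rational(1, 2)))), 2) = Pow(Add(14, Mul(7, Rational(-1, 2))), 2) = Pow(Add(14, Rational(-7, 2)), 2) = Pow(Rational(21, 2), 2) = Rational(441, 4)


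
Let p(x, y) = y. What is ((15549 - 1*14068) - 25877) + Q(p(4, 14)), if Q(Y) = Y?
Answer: -24382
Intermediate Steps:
((15549 - 1*14068) - 25877) + Q(p(4, 14)) = ((15549 - 1*14068) - 25877) + 14 = ((15549 - 14068) - 25877) + 14 = (1481 - 25877) + 14 = -24396 + 14 = -24382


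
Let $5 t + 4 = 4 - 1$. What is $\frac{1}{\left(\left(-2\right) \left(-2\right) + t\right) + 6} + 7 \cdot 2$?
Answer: $\frac{691}{49} \approx 14.102$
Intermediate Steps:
$t = - \frac{1}{5}$ ($t = - \frac{4}{5} + \frac{4 - 1}{5} = - \frac{4}{5} + \frac{1}{5} \cdot 3 = - \frac{4}{5} + \frac{3}{5} = - \frac{1}{5} \approx -0.2$)
$\frac{1}{\left(\left(-2\right) \left(-2\right) + t\right) + 6} + 7 \cdot 2 = \frac{1}{\left(\left(-2\right) \left(-2\right) - \frac{1}{5}\right) + 6} + 7 \cdot 2 = \frac{1}{\left(4 - \frac{1}{5}\right) + 6} + 14 = \frac{1}{\frac{19}{5} + 6} + 14 = \frac{1}{\frac{49}{5}} + 14 = \frac{5}{49} + 14 = \frac{691}{49}$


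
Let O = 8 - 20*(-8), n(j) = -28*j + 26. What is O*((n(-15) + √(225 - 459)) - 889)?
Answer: -74424 + 504*I*√26 ≈ -74424.0 + 2569.9*I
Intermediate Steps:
n(j) = 26 - 28*j
O = 168 (O = 8 + 160 = 168)
O*((n(-15) + √(225 - 459)) - 889) = 168*(((26 - 28*(-15)) + √(225 - 459)) - 889) = 168*(((26 + 420) + √(-234)) - 889) = 168*((446 + 3*I*√26) - 889) = 168*(-443 + 3*I*√26) = -74424 + 504*I*√26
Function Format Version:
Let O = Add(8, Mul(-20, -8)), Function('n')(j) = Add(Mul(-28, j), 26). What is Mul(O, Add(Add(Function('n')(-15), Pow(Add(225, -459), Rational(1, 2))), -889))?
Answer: Add(-74424, Mul(504, I, Pow(26, Rational(1, 2)))) ≈ Add(-74424., Mul(2569.9, I))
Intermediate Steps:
Function('n')(j) = Add(26, Mul(-28, j))
O = 168 (O = Add(8, 160) = 168)
Mul(O, Add(Add(Function('n')(-15), Pow(Add(225, -459), Rational(1, 2))), -889)) = Mul(168, Add(Add(Add(26, Mul(-28, -15)), Pow(Add(225, -459), Rational(1, 2))), -889)) = Mul(168, Add(Add(Add(26, 420), Pow(-234, Rational(1, 2))), -889)) = Mul(168, Add(Add(446, Mul(3, I, Pow(26, Rational(1, 2)))), -889)) = Mul(168, Add(-443, Mul(3, I, Pow(26, Rational(1, 2))))) = Add(-74424, Mul(504, I, Pow(26, Rational(1, 2))))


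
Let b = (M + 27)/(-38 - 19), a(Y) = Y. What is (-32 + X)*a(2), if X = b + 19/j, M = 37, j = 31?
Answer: -114890/1767 ≈ -65.020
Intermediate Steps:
b = -64/57 (b = (37 + 27)/(-38 - 19) = 64/(-57) = 64*(-1/57) = -64/57 ≈ -1.1228)
X = -901/1767 (X = -64/57 + 19/31 = -901/1767 ≈ -0.50990)
(-32 + X)*a(2) = (-32 - 901/1767)*2 = -57445/1767*2 = -114890/1767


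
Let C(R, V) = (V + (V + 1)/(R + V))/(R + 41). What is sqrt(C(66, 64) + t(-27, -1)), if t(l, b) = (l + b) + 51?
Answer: sqrt(1080914)/214 ≈ 4.8583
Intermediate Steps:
t(l, b) = 51 + b + l (t(l, b) = (b + l) + 51 = 51 + b + l)
C(R, V) = (V + (1 + V)/(R + V))/(41 + R)
sqrt(C(66, 64) + t(-27, -1)) = sqrt((1 + 64 + 64**2 + 66*64)/(66**2 + 41*66 + 41*64 + 66*64) + (51 - 1 - 27)) = sqrt((1 + 64 + 4096 + 4224)/(4356 + 2706 + 2624 + 4224) + 23) = sqrt(8385/13910 + 23) = sqrt((1/13910)*8385 + 23) = sqrt(129/214 + 23) = sqrt(5051/214) = sqrt(1080914)/214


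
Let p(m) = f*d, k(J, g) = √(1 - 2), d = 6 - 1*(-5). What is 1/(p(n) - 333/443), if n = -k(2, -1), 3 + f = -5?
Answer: -443/39317 ≈ -0.011267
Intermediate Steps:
d = 11 (d = 6 + 5 = 11)
k(J, g) = I (k(J, g) = √(-1) = I)
f = -8 (f = -3 - 5 = -8)
n = -I ≈ -1.0*I
p(m) = -88 (p(m) = -8*11 = -88)
1/(p(n) - 333/443) = 1/(-88 - 333/443) = 1/(-39317/443) = -443/39317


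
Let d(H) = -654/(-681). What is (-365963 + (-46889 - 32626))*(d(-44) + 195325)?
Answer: -19752045923654/227 ≈ -8.7013e+10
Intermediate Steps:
d(H) = 218/227 (d(H) = -654*(-1/681) = 218/227)
(-365963 + (-46889 - 32626))*(d(-44) + 195325) = (-365963 + (-46889 - 32626))*(218/227 + 195325) = (-365963 - 79515)*(44338993/227) = -445478*44338993/227 = -19752045923654/227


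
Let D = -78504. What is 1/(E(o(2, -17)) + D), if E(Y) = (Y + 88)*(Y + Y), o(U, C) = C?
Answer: -1/80918 ≈ -1.2358e-5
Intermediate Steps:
E(Y) = 2*Y*(88 + Y) (E(Y) = (88 + Y)*(2*Y) = 2*Y*(88 + Y))
1/(E(o(2, -17)) + D) = 1/(2*(-17)*(88 - 17) - 78504) = 1/(2*(-17)*71 - 78504) = 1/(-2414 - 78504) = 1/(-80918) = -1/80918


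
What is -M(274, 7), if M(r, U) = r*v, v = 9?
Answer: -2466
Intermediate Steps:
M(r, U) = 9*r (M(r, U) = r*9 = 9*r)
-M(274, 7) = -9*274 = -1*2466 = -2466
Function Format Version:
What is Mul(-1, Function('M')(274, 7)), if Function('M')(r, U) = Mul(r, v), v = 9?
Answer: -2466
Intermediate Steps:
Function('M')(r, U) = Mul(9, r) (Function('M')(r, U) = Mul(r, 9) = Mul(9, r))
Mul(-1, Function('M')(274, 7)) = Mul(-1, Mul(9, 274)) = Mul(-1, 2466) = -2466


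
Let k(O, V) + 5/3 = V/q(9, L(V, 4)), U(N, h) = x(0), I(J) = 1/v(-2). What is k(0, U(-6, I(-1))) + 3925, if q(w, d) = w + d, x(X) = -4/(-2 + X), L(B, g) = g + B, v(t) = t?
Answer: 58852/15 ≈ 3923.5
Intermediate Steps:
L(B, g) = B + g
I(J) = -½ (I(J) = 1/(-2) = -½)
U(N, h) = 2 (U(N, h) = -4/(-2 + 0) = -4/(-2) = -4*(-½) = 2)
q(w, d) = d + w
k(O, V) = -5/3 + V/(13 + V) (k(O, V) = -5/3 + V/((V + 4) + 9) = -5/3 + V/((4 + V) + 9) = -5/3 + V/(13 + V))
k(0, U(-6, I(-1))) + 3925 = (-65 - 2*2)/(3*(13 + 2)) + 3925 = (⅓)*(-65 - 4)/15 + 3925 = (⅓)*(1/15)*(-69) + 3925 = -23/15 + 3925 = 58852/15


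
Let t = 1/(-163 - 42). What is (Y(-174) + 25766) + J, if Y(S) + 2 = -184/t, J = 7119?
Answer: 70603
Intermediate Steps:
t = -1/205 (t = 1/(-205) = -1/205 ≈ -0.0048781)
Y(S) = 37718 (Y(S) = -2 - 184/(-1/205) = -2 - 184*(-205) = -2 + 37720 = 37718)
(Y(-174) + 25766) + J = (37718 + 25766) + 7119 = 63484 + 7119 = 70603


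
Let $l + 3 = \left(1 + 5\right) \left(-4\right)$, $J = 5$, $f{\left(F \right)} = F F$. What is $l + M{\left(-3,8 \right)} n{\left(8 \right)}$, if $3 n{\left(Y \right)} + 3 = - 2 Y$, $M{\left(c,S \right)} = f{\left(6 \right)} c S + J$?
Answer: $\frac{16240}{3} \approx 5413.3$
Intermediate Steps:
$f{\left(F \right)} = F^{2}$
$M{\left(c,S \right)} = 5 + 36 S c$ ($M{\left(c,S \right)} = 6^{2} c S + 5 = 36 c S + 5 = 36 S c + 5 = 5 + 36 S c$)
$l = -27$ ($l = -3 + \left(1 + 5\right) \left(-4\right) = -3 + 6 \left(-4\right) = -3 - 24 = -27$)
$n{\left(Y \right)} = -1 - \frac{2 Y}{3}$ ($n{\left(Y \right)} = -1 + \frac{\left(-2\right) Y}{3} = -1 - \frac{2 Y}{3}$)
$l + M{\left(-3,8 \right)} n{\left(8 \right)} = -27 + \left(5 + 36 \cdot 8 \left(-3\right)\right) \left(-1 - \frac{16}{3}\right) = -27 + \left(5 - 864\right) \left(-1 - \frac{16}{3}\right) = -27 - - \frac{16321}{3} = -27 + \frac{16321}{3} = \frac{16240}{3}$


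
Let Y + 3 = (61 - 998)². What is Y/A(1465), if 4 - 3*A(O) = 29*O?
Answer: -2633898/42481 ≈ -62.002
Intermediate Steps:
A(O) = 4/3 - 29*O/3
Y = 877966 (Y = -3 + (61 - 998)² = -3 + (-937)² = -3 + 877969 = 877966)
Y/A(1465) = 877966/(4/3 - 29/3*1465) = 877966/(4/3 - 42485/3) = 877966/(-42481/3) = 877966*(-3/42481) = -2633898/42481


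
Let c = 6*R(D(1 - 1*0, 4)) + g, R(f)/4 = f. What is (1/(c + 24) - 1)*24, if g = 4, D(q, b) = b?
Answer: -738/31 ≈ -23.806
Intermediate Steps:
R(f) = 4*f
c = 100 (c = 6*(4*4) + 4 = 6*16 + 4 = 96 + 4 = 100)
(1/(c + 24) - 1)*24 = (1/(100 + 24) - 1)*24 = (1/124 - 1)*24 = -123/124*24 = -738/31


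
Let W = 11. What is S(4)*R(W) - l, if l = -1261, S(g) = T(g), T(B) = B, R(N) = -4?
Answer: 1245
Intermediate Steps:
S(g) = g
S(4)*R(W) - l = 4*(-4) - 1*(-1261) = -16 + 1261 = 1245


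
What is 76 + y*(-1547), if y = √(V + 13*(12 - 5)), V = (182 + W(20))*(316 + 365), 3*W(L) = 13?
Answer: 76 - 3094*√31746 ≈ -5.5120e+5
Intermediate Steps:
W(L) = 13/3 (W(L) = (⅓)*13 = 13/3)
V = 126893 (V = (182 + 13/3)*(316 + 365) = (559/3)*681 = 126893)
y = 2*√31746 (y = √(126893 + 13*(12 - 5)) = √(126893 + 13*7) = √(126893 + 91) = √126984 = 2*√31746 ≈ 356.35)
76 + y*(-1547) = 76 + (2*√31746)*(-1547) = 76 - 3094*√31746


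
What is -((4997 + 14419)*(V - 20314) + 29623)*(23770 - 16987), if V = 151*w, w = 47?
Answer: 1740461155167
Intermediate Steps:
V = 7097 (V = 151*47 = 7097)
-((4997 + 14419)*(V - 20314) + 29623)*(23770 - 16987) = -((4997 + 14419)*(7097 - 20314) + 29623)*(23770 - 16987) = -(19416*(-13217) + 29623)*6783 = -(-256621272 + 29623)*6783 = -(-256591649)*6783 = -1*(-1740461155167) = 1740461155167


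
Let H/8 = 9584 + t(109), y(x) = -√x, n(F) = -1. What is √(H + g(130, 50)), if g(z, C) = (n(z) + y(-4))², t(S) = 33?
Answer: √(76933 + 4*I) ≈ 277.37 + 0.007*I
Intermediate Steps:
H = 76936 (H = 8*(9584 + 33) = 8*9617 = 76936)
g(z, C) = (-1 - 2*I)² (g(z, C) = (-1 - √(-4))² = (-1 - 2*I)²)
√(H + g(130, 50)) = √(76936 + (-3 + 4*I)) = √(76933 + 4*I)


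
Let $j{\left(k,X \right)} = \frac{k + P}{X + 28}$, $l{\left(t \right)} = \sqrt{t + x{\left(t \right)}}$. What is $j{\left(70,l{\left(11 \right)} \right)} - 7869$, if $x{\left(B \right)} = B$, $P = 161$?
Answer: $- \frac{998285}{127} - \frac{77 \sqrt{22}}{254} \approx -7861.9$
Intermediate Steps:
$l{\left(t \right)} = \sqrt{2} \sqrt{t}$ ($l{\left(t \right)} = \sqrt{t + t} = \sqrt{2 t} = \sqrt{2} \sqrt{t}$)
$j{\left(k,X \right)} = \frac{161 + k}{28 + X}$ ($j{\left(k,X \right)} = \frac{k + 161}{X + 28} = \frac{161 + k}{28 + X}$)
$j{\left(70,l{\left(11 \right)} \right)} - 7869 = \frac{161 + 70}{28 + \sqrt{2} \sqrt{11}} - 7869 = \frac{1}{28 + \sqrt{22}} \cdot 231 - 7869 = \frac{231}{28 + \sqrt{22}} - 7869 = -7869 + \frac{231}{28 + \sqrt{22}}$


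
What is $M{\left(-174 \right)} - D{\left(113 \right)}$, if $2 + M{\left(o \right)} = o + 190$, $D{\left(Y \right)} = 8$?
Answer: $6$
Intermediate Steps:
$M{\left(o \right)} = 188 + o$ ($M{\left(o \right)} = -2 + \left(o + 190\right) = -2 + \left(190 + o\right) = 188 + o$)
$M{\left(-174 \right)} - D{\left(113 \right)} = \left(188 - 174\right) - 8 = 14 - 8 = 6$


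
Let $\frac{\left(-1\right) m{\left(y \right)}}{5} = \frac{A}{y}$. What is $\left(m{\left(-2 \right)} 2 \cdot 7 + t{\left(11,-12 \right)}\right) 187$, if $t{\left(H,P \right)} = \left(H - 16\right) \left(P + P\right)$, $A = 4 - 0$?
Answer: $48620$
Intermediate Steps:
$A = 4$ ($A = 4 + 0 = 4$)
$m{\left(y \right)} = - \frac{20}{y}$ ($m{\left(y \right)} = - 5 \frac{4}{y} = - \frac{20}{y}$)
$t{\left(H,P \right)} = 2 P \left(-16 + H\right)$ ($t{\left(H,P \right)} = \left(-16 + H\right) 2 P = 2 P \left(-16 + H\right)$)
$\left(m{\left(-2 \right)} 2 \cdot 7 + t{\left(11,-12 \right)}\right) 187 = \left(- \frac{20}{-2} \cdot 2 \cdot 7 + 2 \left(-12\right) \left(-16 + 11\right)\right) 187 = \left(\left(-20\right) \left(- \frac{1}{2}\right) 2 \cdot 7 + 2 \left(-12\right) \left(-5\right)\right) 187 = \left(10 \cdot 2 \cdot 7 + 120\right) 187 = \left(20 \cdot 7 + 120\right) 187 = \left(140 + 120\right) 187 = 260 \cdot 187 = 48620$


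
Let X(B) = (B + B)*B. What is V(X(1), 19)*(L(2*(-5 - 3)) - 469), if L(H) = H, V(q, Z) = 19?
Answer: -9215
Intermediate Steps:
X(B) = 2*B² (X(B) = (2*B)*B = 2*B²)
V(X(1), 19)*(L(2*(-5 - 3)) - 469) = 19*(2*(-5 - 3) - 469) = 19*(2*(-8) - 469) = 19*(-16 - 469) = 19*(-485) = -9215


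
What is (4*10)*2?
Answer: 80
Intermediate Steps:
(4*10)*2 = 40*2 = 80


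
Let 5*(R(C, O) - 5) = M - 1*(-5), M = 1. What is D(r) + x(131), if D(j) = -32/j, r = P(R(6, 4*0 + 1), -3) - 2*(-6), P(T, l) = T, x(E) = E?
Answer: 11761/91 ≈ 129.24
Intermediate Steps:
R(C, O) = 31/5 (R(C, O) = 5 + (1 - 1*(-5))/5 = 5 + (1 + 5)/5 = 5 + (⅕)*6 = 5 + 6/5 = 31/5)
r = 91/5 (r = 31/5 - 2*(-6) = 31/5 + 12 = 91/5 ≈ 18.200)
D(r) + x(131) = -32/91/5 + 131 = -32*5/91 + 131 = -160/91 + 131 = 11761/91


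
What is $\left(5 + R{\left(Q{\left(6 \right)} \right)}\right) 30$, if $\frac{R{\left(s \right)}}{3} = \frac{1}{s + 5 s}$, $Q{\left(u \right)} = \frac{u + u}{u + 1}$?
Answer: $\frac{635}{4} \approx 158.75$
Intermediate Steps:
$Q{\left(u \right)} = \frac{2 u}{1 + u}$
$R{\left(s \right)} = \frac{1}{2 s}$ ($R{\left(s \right)} = \frac{3}{s + 5 s} = \frac{3}{6 s} = 3 \frac{1}{6 s} = \frac{1}{2 s}$)
$\left(5 + R{\left(Q{\left(6 \right)} \right)}\right) 30 = \left(5 + \frac{1}{2 \cdot 2 \cdot 6 \frac{1}{1 + 6}}\right) 30 = \left(5 + \frac{1}{2 \cdot 2 \cdot 6 \cdot \frac{1}{7}}\right) 30 = \left(5 + \frac{1}{2 \cdot \frac{12}{7}}\right) 30 = \left(5 + \frac{1}{2} \cdot \frac{7}{12}\right) 30 = \left(5 + \frac{7}{24}\right) 30 = \frac{127}{24} \cdot 30 = \frac{635}{4}$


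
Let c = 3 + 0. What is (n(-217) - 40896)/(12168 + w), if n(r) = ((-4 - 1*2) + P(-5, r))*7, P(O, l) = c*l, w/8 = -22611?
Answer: 3033/11248 ≈ 0.26965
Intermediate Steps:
w = -180888 (w = 8*(-22611) = -180888)
c = 3
P(O, l) = 3*l
n(r) = -42 + 21*r (n(r) = ((-4 - 1*2) + 3*r)*7 = ((-4 - 2) + 3*r)*7 = (-6 + 3*r)*7 = -42 + 21*r)
(n(-217) - 40896)/(12168 + w) = ((-42 + 21*(-217)) - 40896)/(12168 - 180888) = ((-42 - 4557) - 40896)/(-168720) = (-4599 - 40896)*(-1/168720) = -45495*(-1/168720) = 3033/11248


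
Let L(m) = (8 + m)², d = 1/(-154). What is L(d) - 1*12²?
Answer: -1899743/23716 ≈ -80.104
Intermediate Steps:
d = -1/154 ≈ -0.0064935
L(d) - 1*12² = (8 - 1/154)² - 1*12² = (1231/154)² - 1*144 = 1515361/23716 - 144 = -1899743/23716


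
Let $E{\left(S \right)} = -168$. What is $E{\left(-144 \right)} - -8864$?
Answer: $8696$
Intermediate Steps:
$E{\left(-144 \right)} - -8864 = -168 - -8864 = -168 + \left(\left(-7766 + 16967\right) - 337\right) = -168 + \left(9201 - 337\right) = -168 + 8864 = 8696$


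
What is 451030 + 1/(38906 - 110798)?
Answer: 32425448759/71892 ≈ 4.5103e+5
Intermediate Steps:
451030 + 1/(38906 - 110798) = 451030 + 1/(-71892) = 451030 - 1/71892 = 32425448759/71892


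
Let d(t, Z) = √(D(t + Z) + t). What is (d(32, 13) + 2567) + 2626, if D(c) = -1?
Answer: 5193 + √31 ≈ 5198.6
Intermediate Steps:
d(t, Z) = √(-1 + t)
(d(32, 13) + 2567) + 2626 = (√(-1 + 32) + 2567) + 2626 = (√31 + 2567) + 2626 = (2567 + √31) + 2626 = 5193 + √31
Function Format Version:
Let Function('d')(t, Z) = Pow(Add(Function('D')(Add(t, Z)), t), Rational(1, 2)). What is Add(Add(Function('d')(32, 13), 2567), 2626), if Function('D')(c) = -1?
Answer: Add(5193, Pow(31, Rational(1, 2))) ≈ 5198.6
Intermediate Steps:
Function('d')(t, Z) = Pow(Add(-1, t), Rational(1, 2))
Add(Add(Function('d')(32, 13), 2567), 2626) = Add(Add(Pow(Add(-1, 32), Rational(1, 2)), 2567), 2626) = Add(Add(Pow(31, Rational(1, 2)), 2567), 2626) = Add(Add(2567, Pow(31, Rational(1, 2))), 2626) = Add(5193, Pow(31, Rational(1, 2)))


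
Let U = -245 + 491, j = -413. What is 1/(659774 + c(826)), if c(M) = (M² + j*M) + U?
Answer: 1/1001158 ≈ 9.9884e-7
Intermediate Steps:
U = 246
c(M) = 246 + M² - 413*M (c(M) = (M² - 413*M) + 246 = 246 + M² - 413*M)
1/(659774 + c(826)) = 1/(659774 + (246 + 826² - 413*826)) = 1/(659774 + (246 + 682276 - 341138)) = 1/(659774 + 341384) = 1/1001158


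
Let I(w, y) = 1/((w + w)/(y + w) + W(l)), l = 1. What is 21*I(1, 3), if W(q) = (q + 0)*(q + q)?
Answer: 42/5 ≈ 8.4000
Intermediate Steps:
W(q) = 2*q² (W(q) = q*(2*q) = 2*q²)
I(w, y) = 1/(2 + 2*w/(w + y)) (I(w, y) = 1/((w + w)/(y + w) + 2*1²) = 1/((2*w)/(w + y) + 2*1) = 1/(2*w/(w + y) + 2) = 1/(2 + 2*w/(w + y)))
21*I(1, 3) = 21*((1 + 3)/(2*(3 + 2*1))) = 21*((½)*4/(3 + 2)) = 21*((½)*4/5) = 21*((½)*(⅕)*4) = 21*(⅖) = 42/5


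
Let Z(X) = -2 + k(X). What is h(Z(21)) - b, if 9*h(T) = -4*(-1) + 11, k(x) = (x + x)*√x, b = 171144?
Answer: -513427/3 ≈ -1.7114e+5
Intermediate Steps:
k(x) = 2*x^(3/2) (k(x) = (2*x)*√x = 2*x^(3/2))
Z(X) = -2 + 2*X^(3/2)
h(T) = 5/3 (h(T) = (-4*(-1) + 11)/9 = (4 + 11)/9 = (⅑)*15 = 5/3)
h(Z(21)) - b = 5/3 - 1*171144 = 5/3 - 171144 = -513427/3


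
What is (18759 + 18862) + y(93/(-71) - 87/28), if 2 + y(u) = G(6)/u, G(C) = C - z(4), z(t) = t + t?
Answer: 330336415/8781 ≈ 37619.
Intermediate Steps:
z(t) = 2*t
G(C) = -8 + C (G(C) = C - 2*4 = C - 1*8 = C - 8 = -8 + C)
y(u) = -2 - 2/u (y(u) = -2 + (-8 + 6)/u = -2 - 2/u)
(18759 + 18862) + y(93/(-71) - 87/28) = (18759 + 18862) + (-2 - 2/(93/(-71) - 87/28)) = 37621 + (-2 - 2/(93*(-1/71) - 87*1/28)) = 37621 + (-2 - 2/(-93/71 - 87/28)) = 37621 + (-2 - 2/(-8781/1988)) = 37621 + (-2 - 2*(-1988/8781)) = 37621 + (-2 + 3976/8781) = 37621 - 13586/8781 = 330336415/8781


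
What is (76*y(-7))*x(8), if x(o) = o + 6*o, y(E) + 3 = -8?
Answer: -46816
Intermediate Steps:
y(E) = -11 (y(E) = -3 - 8 = -11)
x(o) = 7*o
(76*y(-7))*x(8) = (76*(-11))*(7*8) = -836*56 = -46816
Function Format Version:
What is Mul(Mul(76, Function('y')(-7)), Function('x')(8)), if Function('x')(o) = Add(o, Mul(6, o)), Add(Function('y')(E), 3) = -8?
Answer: -46816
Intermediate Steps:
Function('y')(E) = -11 (Function('y')(E) = Add(-3, -8) = -11)
Function('x')(o) = Mul(7, o)
Mul(Mul(76, Function('y')(-7)), Function('x')(8)) = Mul(Mul(76, -11), Mul(7, 8)) = Mul(-836, 56) = -46816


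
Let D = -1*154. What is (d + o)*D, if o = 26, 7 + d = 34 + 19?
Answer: -11088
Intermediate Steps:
D = -154
d = 46 (d = -7 + (34 + 19) = -7 + 53 = 46)
(d + o)*D = (46 + 26)*(-154) = 72*(-154) = -11088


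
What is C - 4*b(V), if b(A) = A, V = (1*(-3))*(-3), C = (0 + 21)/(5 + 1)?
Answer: -65/2 ≈ -32.500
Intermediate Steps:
C = 7/2 (C = 21/6 = 21*(⅙) = 7/2 ≈ 3.5000)
V = 9 (V = -3*(-3) = 9)
C - 4*b(V) = 7/2 - 4*9 = 7/2 - 36 = -65/2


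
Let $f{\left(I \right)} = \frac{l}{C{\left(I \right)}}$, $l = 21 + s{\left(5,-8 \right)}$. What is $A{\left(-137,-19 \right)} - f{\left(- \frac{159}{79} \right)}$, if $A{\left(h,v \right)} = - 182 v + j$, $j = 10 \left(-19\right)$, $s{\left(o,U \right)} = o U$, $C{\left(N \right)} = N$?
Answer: $\frac{518111}{159} \approx 3258.6$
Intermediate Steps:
$s{\left(o,U \right)} = U o$
$l = -19$ ($l = 21 - 40 = -19$)
$j = -190$
$A{\left(h,v \right)} = -190 - 182 v$ ($A{\left(h,v \right)} = - 182 v - 190 = -190 - 182 v$)
$f{\left(I \right)} = - \frac{19}{I}$
$A{\left(-137,-19 \right)} - f{\left(- \frac{159}{79} \right)} = \left(-190 - -3458\right) - - \frac{19}{\left(-159\right) \frac{1}{79}} = \left(-190 + 3458\right) - - \frac{19}{\left(-159\right) \frac{1}{79}} = 3268 - - \frac{19}{- \frac{159}{79}} = 3268 - \left(-19\right) \left(- \frac{79}{159}\right) = 3268 - \frac{1501}{159} = \frac{518111}{159}$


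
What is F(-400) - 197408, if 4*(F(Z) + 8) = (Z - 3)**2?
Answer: -627255/4 ≈ -1.5681e+5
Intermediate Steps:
F(Z) = -8 + (-3 + Z)**2/4 (F(Z) = -8 + (Z - 3)**2/4 = -8 + (-3 + Z)**2/4)
F(-400) - 197408 = (-8 + (-3 - 400)**2/4) - 197408 = (-8 + (1/4)*(-403)**2) - 197408 = (-8 + (1/4)*162409) - 197408 = (-8 + 162409/4) - 197408 = 162377/4 - 197408 = -627255/4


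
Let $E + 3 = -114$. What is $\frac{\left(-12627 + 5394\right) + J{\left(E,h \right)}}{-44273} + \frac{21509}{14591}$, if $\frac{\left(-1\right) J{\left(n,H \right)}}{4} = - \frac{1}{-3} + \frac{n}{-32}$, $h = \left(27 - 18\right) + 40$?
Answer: $\frac{25392900193}{15503696232} \approx 1.6379$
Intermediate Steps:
$E = -117$ ($E = -3 - 114 = -117$)
$h = 49$ ($h = 9 + 40 = 49$)
$J{\left(n,H \right)} = - \frac{4}{3} + \frac{n}{8}$ ($J{\left(n,H \right)} = - 4 \left(- \frac{1}{-3} + \frac{n}{-32}\right) = - 4 \left(\left(-1\right) \left(- \frac{1}{3}\right) + n \left(- \frac{1}{32}\right)\right) = - 4 \left(\frac{1}{3} - \frac{n}{32}\right) = - \frac{4}{3} + \frac{n}{8}$)
$\frac{\left(-12627 + 5394\right) + J{\left(E,h \right)}}{-44273} + \frac{21509}{14591} = \frac{\left(-12627 + 5394\right) + \left(- \frac{4}{3} + \frac{1}{8} \left(-117\right)\right)}{-44273} + \frac{21509}{14591} = \left(-7233 - \frac{383}{24}\right) \left(- \frac{1}{44273}\right) + 21509 \cdot \frac{1}{14591} = \left(-7233 - \frac{383}{24}\right) \left(- \frac{1}{44273}\right) + \frac{21509}{14591} = \left(- \frac{173975}{24}\right) \left(- \frac{1}{44273}\right) + \frac{21509}{14591} = \frac{173975}{1062552} + \frac{21509}{14591} = \frac{25392900193}{15503696232}$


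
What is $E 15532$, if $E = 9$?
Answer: $139788$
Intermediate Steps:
$E 15532 = 9 \cdot 15532 = 139788$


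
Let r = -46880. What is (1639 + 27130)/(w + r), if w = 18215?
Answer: -2213/2205 ≈ -1.0036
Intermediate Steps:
(1639 + 27130)/(w + r) = (1639 + 27130)/(18215 - 46880) = 28769/(-28665) = 28769*(-1/28665) = -2213/2205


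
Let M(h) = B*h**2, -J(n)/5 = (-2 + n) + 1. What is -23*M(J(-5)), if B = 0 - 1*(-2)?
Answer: -41400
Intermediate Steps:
J(n) = 5 - 5*n (J(n) = -5*((-2 + n) + 1) = -5*(-1 + n) = 5 - 5*n)
B = 2 (B = 0 + 2 = 2)
M(h) = 2*h**2
-23*M(J(-5)) = -46*(5 - 5*(-5))**2 = -46*(5 + 25)**2 = -46*30**2 = -46*900 = -23*1800 = -41400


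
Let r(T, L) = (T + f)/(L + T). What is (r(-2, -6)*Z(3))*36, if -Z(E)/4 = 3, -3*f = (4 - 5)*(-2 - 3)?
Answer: -198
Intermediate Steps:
f = -5/3 (f = -(4 - 5)*(-2 - 3)/3 = -(-1)*(-5)/3 = -⅓*5 = -5/3 ≈ -1.6667)
r(T, L) = (-5/3 + T)/(L + T) (r(T, L) = (T - 5/3)/(L + T) = (-5/3 + T)/(L + T))
Z(E) = -12 (Z(E) = -4*3 = -12)
(r(-2, -6)*Z(3))*36 = (((-5/3 - 2)/(-6 - 2))*(-12))*36 = ((-11/3/(-8))*(-12))*36 = (-⅛*(-11/3)*(-12))*36 = ((11/24)*(-12))*36 = -11/2*36 = -198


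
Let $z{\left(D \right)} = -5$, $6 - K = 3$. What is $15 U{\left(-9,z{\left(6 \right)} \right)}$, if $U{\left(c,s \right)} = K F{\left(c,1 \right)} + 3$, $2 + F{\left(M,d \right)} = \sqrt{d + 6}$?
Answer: $-45 + 45 \sqrt{7} \approx 74.059$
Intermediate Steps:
$K = 3$ ($K = 6 - 3 = 3$)
$F{\left(M,d \right)} = -2 + \sqrt{6 + d}$ ($F{\left(M,d \right)} = -2 + \sqrt{d + 6} = -2 + \sqrt{6 + d}$)
$U{\left(c,s \right)} = -3 + 3 \sqrt{7}$ ($U{\left(c,s \right)} = 3 \left(-2 + \sqrt{6 + 1}\right) + 3 = 3 \left(-2 + \sqrt{7}\right) + 3 = \left(-6 + 3 \sqrt{7}\right) + 3 = -3 + 3 \sqrt{7}$)
$15 U{\left(-9,z{\left(6 \right)} \right)} = 15 \left(-3 + 3 \sqrt{7}\right) = -45 + 45 \sqrt{7}$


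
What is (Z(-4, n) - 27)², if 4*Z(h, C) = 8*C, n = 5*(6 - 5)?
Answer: 289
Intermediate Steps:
n = 5 (n = 5*1 = 5)
Z(h, C) = 2*C (Z(h, C) = (8*C)/4 = 2*C)
(Z(-4, n) - 27)² = (2*5 - 27)² = (10 - 27)² = (-17)² = 289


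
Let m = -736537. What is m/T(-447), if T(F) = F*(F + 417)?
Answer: -736537/13410 ≈ -54.924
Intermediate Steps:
T(F) = F*(417 + F)
m/T(-447) = -736537*(-1/(447*(417 - 447))) = -736537/((-447*(-30))) = -736537/13410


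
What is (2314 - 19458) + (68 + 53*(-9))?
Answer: -17553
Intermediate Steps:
(2314 - 19458) + (68 + 53*(-9)) = -17144 + (68 - 477) = -17144 - 409 = -17553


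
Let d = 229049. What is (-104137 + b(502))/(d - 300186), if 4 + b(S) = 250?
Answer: 103891/71137 ≈ 1.4604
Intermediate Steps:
b(S) = 246 (b(S) = -4 + 250 = 246)
(-104137 + b(502))/(d - 300186) = (-104137 + 246)/(229049 - 300186) = -103891/(-71137) = -103891*(-1/71137) = 103891/71137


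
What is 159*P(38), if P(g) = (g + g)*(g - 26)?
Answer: 145008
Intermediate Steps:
P(g) = 2*g*(-26 + g) (P(g) = (2*g)*(-26 + g) = 2*g*(-26 + g))
159*P(38) = 159*(2*38*(-26 + 38)) = 159*(2*38*12) = 159*912 = 145008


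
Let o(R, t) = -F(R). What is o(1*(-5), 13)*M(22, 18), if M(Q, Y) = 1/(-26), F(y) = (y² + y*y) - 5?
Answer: 45/26 ≈ 1.7308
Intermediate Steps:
F(y) = -5 + 2*y² (F(y) = (y² + y²) - 5 = 2*y² - 5 = -5 + 2*y²)
M(Q, Y) = -1/26
o(R, t) = 5 - 2*R² (o(R, t) = -(-5 + 2*R²) = 5 - 2*R²)
o(1*(-5), 13)*M(22, 18) = (5 - 2*(1*(-5))²)*(-1/26) = (5 - 2*(-5)²)*(-1/26) = (5 - 2*25)*(-1/26) = (5 - 50)*(-1/26) = -45*(-1/26) = 45/26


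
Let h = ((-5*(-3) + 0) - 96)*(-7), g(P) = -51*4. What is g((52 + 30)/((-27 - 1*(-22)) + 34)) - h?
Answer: -771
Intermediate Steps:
g(P) = -204
h = 567 (h = ((15 + 0) - 96)*(-7) = (15 - 96)*(-7) = -81*(-7) = 567)
g((52 + 30)/((-27 - 1*(-22)) + 34)) - h = -204 - 1*567 = -204 - 567 = -771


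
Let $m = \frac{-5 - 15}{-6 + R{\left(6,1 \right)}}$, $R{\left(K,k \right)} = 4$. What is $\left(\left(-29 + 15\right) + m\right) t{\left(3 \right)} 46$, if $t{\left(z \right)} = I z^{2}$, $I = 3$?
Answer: $-4968$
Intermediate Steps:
$m = 10$ ($m = \frac{-5 - 15}{-6 + 4} = - \frac{20}{-2} = \left(-20\right) \left(- \frac{1}{2}\right) = 10$)
$t{\left(z \right)} = 3 z^{2}$
$\left(\left(-29 + 15\right) + m\right) t{\left(3 \right)} 46 = \left(\left(-29 + 15\right) + 10\right) 3 \cdot 3^{2} \cdot 46 = \left(-14 + 10\right) 3 \cdot 9 \cdot 46 = \left(-4\right) 27 \cdot 46 = \left(-108\right) 46 = -4968$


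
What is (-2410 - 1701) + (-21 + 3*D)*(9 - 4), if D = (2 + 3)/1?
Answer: -4141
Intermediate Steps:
D = 5 (D = 5*1 = 5)
(-2410 - 1701) + (-21 + 3*D)*(9 - 4) = (-2410 - 1701) + (-21 + 3*5)*(9 - 4) = -4111 + (-21 + 15)*5 = -4111 - 6*5 = -4111 - 30 = -4141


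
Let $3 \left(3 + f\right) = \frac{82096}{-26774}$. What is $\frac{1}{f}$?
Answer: $- \frac{40161}{161531} \approx -0.24863$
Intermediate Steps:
$f = - \frac{161531}{40161}$ ($f = -3 + \frac{82096 \frac{1}{-26774}}{3} = -3 + \frac{82096 \left(- \frac{1}{26774}\right)}{3} = -3 + \frac{1}{3} \left(- \frac{41048}{13387}\right) = -3 - \frac{41048}{40161} = - \frac{161531}{40161} \approx -4.0221$)
$\frac{1}{f} = \frac{1}{- \frac{161531}{40161}} = - \frac{40161}{161531}$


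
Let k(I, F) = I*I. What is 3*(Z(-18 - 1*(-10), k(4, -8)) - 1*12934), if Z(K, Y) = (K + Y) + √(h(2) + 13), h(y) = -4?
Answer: -38769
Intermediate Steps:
k(I, F) = I²
Z(K, Y) = 3 + K + Y (Z(K, Y) = (K + Y) + √(-4 + 13) = (K + Y) + √9 = (K + Y) + 3 = 3 + K + Y)
3*(Z(-18 - 1*(-10), k(4, -8)) - 1*12934) = 3*((3 + (-18 - 1*(-10)) + 4²) - 1*12934) = 3*((3 + (-18 + 10) + 16) - 12934) = 3*((3 - 8 + 16) - 12934) = 3*(11 - 12934) = 3*(-12923) = -38769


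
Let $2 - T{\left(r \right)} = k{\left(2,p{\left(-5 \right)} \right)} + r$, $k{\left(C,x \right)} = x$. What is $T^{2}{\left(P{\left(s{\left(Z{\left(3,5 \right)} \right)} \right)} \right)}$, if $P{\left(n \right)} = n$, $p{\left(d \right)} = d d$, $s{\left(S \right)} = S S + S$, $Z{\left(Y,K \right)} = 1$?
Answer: $625$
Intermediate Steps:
$s{\left(S \right)} = S + S^{2}$ ($s{\left(S \right)} = S^{2} + S = S + S^{2}$)
$p{\left(d \right)} = d^{2}$
$T{\left(r \right)} = -23 - r$ ($T{\left(r \right)} = 2 - \left(\left(-5\right)^{2} + r\right) = 2 - \left(25 + r\right) = -23 - r$)
$T^{2}{\left(P{\left(s{\left(Z{\left(3,5 \right)} \right)} \right)} \right)} = \left(-23 - 1 \left(1 + 1\right)\right)^{2} = \left(-23 - 1 \cdot 2\right)^{2} = \left(-23 - 2\right)^{2} = \left(-25\right)^{2} = 625$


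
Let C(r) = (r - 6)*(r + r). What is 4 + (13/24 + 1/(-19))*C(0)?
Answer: 4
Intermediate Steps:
C(r) = 2*r*(-6 + r) (C(r) = (-6 + r)*(2*r) = 2*r*(-6 + r))
4 + (13/24 + 1/(-19))*C(0) = 4 + (13/24 + 1/(-19))*(2*0*(-6 + 0)) = 4 + (13*(1/24) + 1*(-1/19))*(2*0*(-6)) = 4 + (13/24 - 1/19)*0 = 4 + (223/456)*0 = 4 + 0 = 4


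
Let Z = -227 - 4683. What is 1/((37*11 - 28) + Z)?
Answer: -1/4531 ≈ -0.00022070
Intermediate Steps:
Z = -4910
1/((37*11 - 28) + Z) = 1/((37*11 - 28) - 4910) = 1/((407 - 28) - 4910) = 1/(379 - 4910) = 1/(-4531) = -1/4531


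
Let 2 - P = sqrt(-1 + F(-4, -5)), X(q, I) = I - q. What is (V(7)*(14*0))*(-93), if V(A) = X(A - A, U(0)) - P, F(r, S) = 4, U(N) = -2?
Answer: 0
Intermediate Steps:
P = 2 - sqrt(3) (P = 2 - sqrt(-1 + 4) = 2 - sqrt(3) ≈ 0.26795)
V(A) = -4 + sqrt(3) (V(A) = (-2 - (A - A)) - (2 - sqrt(3)) = (-2 - 1*0) + (-2 + sqrt(3)) = (-2 + 0) + (-2 + sqrt(3)) = -2 + (-2 + sqrt(3)) = -4 + sqrt(3))
(V(7)*(14*0))*(-93) = ((-4 + sqrt(3))*(14*0))*(-93) = ((-4 + sqrt(3))*0)*(-93) = 0*(-93) = 0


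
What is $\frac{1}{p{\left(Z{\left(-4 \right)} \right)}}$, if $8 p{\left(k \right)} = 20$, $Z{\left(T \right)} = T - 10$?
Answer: $\frac{2}{5} \approx 0.4$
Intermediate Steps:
$Z{\left(T \right)} = -10 + T$
$p{\left(k \right)} = \frac{5}{2}$ ($p{\left(k \right)} = \frac{1}{8} \cdot 20 = \frac{5}{2}$)
$\frac{1}{p{\left(Z{\left(-4 \right)} \right)}} = \frac{1}{\frac{5}{2}} = \frac{2}{5}$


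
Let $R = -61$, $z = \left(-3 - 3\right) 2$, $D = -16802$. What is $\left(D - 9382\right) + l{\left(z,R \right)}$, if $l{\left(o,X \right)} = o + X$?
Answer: $-26257$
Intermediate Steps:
$z = -12$ ($z = \left(-6\right) 2 = -12$)
$l{\left(o,X \right)} = X + o$
$\left(D - 9382\right) + l{\left(z,R \right)} = \left(-16802 - 9382\right) - 73 = -26184 - 73 = -26257$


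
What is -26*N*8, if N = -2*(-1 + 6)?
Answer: 2080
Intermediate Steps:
N = -10 (N = -2*5 = -10)
-26*N*8 = -26*(-10)*8 = 260*8 = 2080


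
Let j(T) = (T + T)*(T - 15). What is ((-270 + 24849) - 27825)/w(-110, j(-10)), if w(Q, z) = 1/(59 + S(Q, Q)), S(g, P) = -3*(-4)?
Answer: -230466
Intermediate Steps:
j(T) = 2*T*(-15 + T) (j(T) = (2*T)*(-15 + T) = 2*T*(-15 + T))
S(g, P) = 12
w(Q, z) = 1/71 (w(Q, z) = 1/(59 + 12) = 1/71)
((-270 + 24849) - 27825)/w(-110, j(-10)) = ((-270 + 24849) - 27825)/(1/71) = (24579 - 27825)*71 = -3246*71 = -230466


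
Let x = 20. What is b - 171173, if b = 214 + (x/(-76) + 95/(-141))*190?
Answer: -24130319/141 ≈ -1.7114e+5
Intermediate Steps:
b = 5074/141 (b = 214 + (20/(-76) + 95/(-141))*190 = 214 + (20*(-1/76) + 95*(-1/141))*190 = 214 + (-5/19 - 95/141)*190 = 214 - 2510/2679*190 = 214 - 25100/141 = 5074/141 ≈ 35.986)
b - 171173 = 5074/141 - 171173 = -24130319/141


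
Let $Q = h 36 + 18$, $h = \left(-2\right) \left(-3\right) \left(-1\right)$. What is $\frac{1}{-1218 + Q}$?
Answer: $- \frac{1}{1416} \approx -0.00070621$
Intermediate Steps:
$h = -6$ ($h = 6 \left(-1\right) = -6$)
$Q = -198$ ($Q = \left(-6\right) 36 + 18 = -216 + 18 = -198$)
$\frac{1}{-1218 + Q} = \frac{1}{-1218 - 198} = \frac{1}{-1416} = - \frac{1}{1416}$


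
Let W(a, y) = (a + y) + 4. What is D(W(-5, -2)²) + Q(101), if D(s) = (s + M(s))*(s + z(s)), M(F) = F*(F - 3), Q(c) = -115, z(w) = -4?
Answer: 200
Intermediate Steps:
W(a, y) = 4 + a + y
M(F) = F*(-3 + F)
D(s) = (-4 + s)*(s + s*(-3 + s)) (D(s) = (s + s*(-3 + s))*(s - 4) = (s + s*(-3 + s))*(-4 + s) = (-4 + s)*(s + s*(-3 + s)))
D(W(-5, -2)²) + Q(101) = (4 - 5 - 2)²*(8 + ((4 - 5 - 2)²)² - 6*(4 - 5 - 2)²) - 115 = (-3)²*(8 + ((-3)²)² - 6*(-3)²) - 115 = 9*(8 + 9² - 6*9) - 115 = 9*(8 + 81 - 54) - 115 = 9*35 - 115 = 315 - 115 = 200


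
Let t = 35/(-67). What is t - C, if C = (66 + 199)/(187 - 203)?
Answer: 17195/1072 ≈ 16.040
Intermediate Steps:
C = -265/16 (C = 265/(-16) = 265*(-1/16) = -265/16 ≈ -16.563)
t = -35/67 (t = 35*(-1/67) = -35/67 ≈ -0.52239)
t - C = -35/67 - 1*(-265/16) = -35/67 + 265/16 = 17195/1072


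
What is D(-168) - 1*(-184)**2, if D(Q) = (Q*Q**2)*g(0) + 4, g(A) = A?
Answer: -33852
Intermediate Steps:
D(Q) = 4 (D(Q) = (Q*Q**2)*0 + 4 = Q**3*0 + 4 = 0 + 4 = 4)
D(-168) - 1*(-184)**2 = 4 - 1*(-184)**2 = 4 - 1*33856 = 4 - 33856 = -33852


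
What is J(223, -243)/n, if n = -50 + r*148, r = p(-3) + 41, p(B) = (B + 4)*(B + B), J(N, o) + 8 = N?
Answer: 43/1026 ≈ 0.041910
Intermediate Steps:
J(N, o) = -8 + N
p(B) = 2*B*(4 + B) (p(B) = (4 + B)*(2*B) = 2*B*(4 + B))
r = 35 (r = 2*(-3)*(4 - 3) + 41 = 2*(-3)*1 + 41 = -6 + 41 = 35)
n = 5130 (n = -50 + 35*148 = -50 + 5180 = 5130)
J(223, -243)/n = (-8 + 223)/5130 = 215*(1/5130) = 43/1026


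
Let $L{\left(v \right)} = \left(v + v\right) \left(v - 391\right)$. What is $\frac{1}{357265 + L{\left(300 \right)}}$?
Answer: $\frac{1}{302665} \approx 3.304 \cdot 10^{-6}$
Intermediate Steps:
$L{\left(v \right)} = 2 v \left(-391 + v\right)$
$\frac{1}{357265 + L{\left(300 \right)}} = \frac{1}{357265 + 2 \cdot 300 \left(-391 + 300\right)} = \frac{1}{357265 + 2 \cdot 300 \left(-91\right)} = \frac{1}{357265 - 54600} = \frac{1}{302665}$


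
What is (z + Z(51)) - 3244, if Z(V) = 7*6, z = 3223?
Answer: 21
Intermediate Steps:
Z(V) = 42
(z + Z(51)) - 3244 = (3223 + 42) - 3244 = 3265 - 3244 = 21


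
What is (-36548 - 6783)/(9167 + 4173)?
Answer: -43331/13340 ≈ -3.2482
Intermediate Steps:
(-36548 - 6783)/(9167 + 4173) = -43331/13340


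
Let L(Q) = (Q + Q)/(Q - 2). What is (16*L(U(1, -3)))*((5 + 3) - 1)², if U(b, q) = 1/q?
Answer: 224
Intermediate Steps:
L(Q) = 2*Q/(-2 + Q) (L(Q) = (2*Q)/(-2 + Q) = 2*Q/(-2 + Q))
(16*L(U(1, -3)))*((5 + 3) - 1)² = (16*(2/(-3*(-2 + 1/(-3)))))*((5 + 3) - 1)² = (16*(2*(-⅓)/(-2 - ⅓)))*(8 - 1)² = (16*(2*(-⅓)/(-7/3)))*7² = (16*(2*(-⅓)*(-3/7)))*49 = (16*(2/7))*49 = (32/7)*49 = 224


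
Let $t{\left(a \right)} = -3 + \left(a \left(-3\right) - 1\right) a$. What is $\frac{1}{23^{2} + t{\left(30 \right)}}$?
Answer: $- \frac{1}{2204} \approx -0.00045372$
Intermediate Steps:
$t{\left(a \right)} = -3 + a \left(-1 - 3 a\right)$ ($t{\left(a \right)} = -3 + \left(- 3 a - 1\right) a = -3 + \left(-1 - 3 a\right) a = -3 + a \left(-1 - 3 a\right)$)
$\frac{1}{23^{2} + t{\left(30 \right)}} = \frac{1}{23^{2} - \left(33 + 2700\right)} = \frac{1}{529 - 2733} = \frac{1}{-2204} = - \frac{1}{2204}$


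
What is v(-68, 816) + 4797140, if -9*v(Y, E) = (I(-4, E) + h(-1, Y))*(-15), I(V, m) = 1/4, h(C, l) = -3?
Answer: 57565625/12 ≈ 4.7971e+6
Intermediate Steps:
I(V, m) = ¼
v(Y, E) = -55/12 (v(Y, E) = -(¼ - 3)*(-15)/9 = -(-11)*(-15)/36 = -⅑*165/4 = -55/12)
v(-68, 816) + 4797140 = -55/12 + 4797140 = 57565625/12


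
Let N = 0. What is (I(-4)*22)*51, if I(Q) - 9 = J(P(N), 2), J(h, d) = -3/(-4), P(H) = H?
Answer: 21879/2 ≈ 10940.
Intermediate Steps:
J(h, d) = ¾ (J(h, d) = -3*(-¼) = ¾)
I(Q) = 39/4 (I(Q) = 9 + ¾ = 39/4)
(I(-4)*22)*51 = ((39/4)*22)*51 = (429/2)*51 = 21879/2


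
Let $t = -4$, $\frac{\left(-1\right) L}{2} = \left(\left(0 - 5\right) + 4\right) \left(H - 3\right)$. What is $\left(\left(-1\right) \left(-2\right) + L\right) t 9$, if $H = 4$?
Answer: $-144$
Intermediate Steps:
$L = 2$ ($L = - 2 \left(\left(0 - 5\right) + 4\right) \left(4 - 3\right) = - 2 \left(\left(0 - 5\right) + 4\right) 1 = - 2 \left(-5 + 4\right) 1 = - 2 \left(\left(-1\right) 1\right) = \left(-2\right) \left(-1\right) = 2$)
$\left(\left(-1\right) \left(-2\right) + L\right) t 9 = \left(\left(-1\right) \left(-2\right) + 2\right) \left(-4\right) 9 = \left(2 + 2\right) \left(-4\right) 9 = 4 \left(-4\right) 9 = \left(-16\right) 9 = -144$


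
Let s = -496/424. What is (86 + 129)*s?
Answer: -13330/53 ≈ -251.51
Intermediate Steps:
s = -62/53 (s = -496*1/424 = -62/53 ≈ -1.1698)
(86 + 129)*s = (86 + 129)*(-62/53) = 215*(-62/53) = -13330/53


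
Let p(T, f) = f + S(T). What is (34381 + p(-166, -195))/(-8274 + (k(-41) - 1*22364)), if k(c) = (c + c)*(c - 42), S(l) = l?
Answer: -945/662 ≈ -1.4275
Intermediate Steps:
p(T, f) = T + f (p(T, f) = f + T = T + f)
k(c) = 2*c*(-42 + c) (k(c) = (2*c)*(-42 + c) = 2*c*(-42 + c))
(34381 + p(-166, -195))/(-8274 + (k(-41) - 1*22364)) = (34381 + (-166 - 195))/(-8274 + (2*(-41)*(-42 - 41) - 1*22364)) = (34381 - 361)/(-8274 + (2*(-41)*(-83) - 22364)) = 34020/(-8274 + (6806 - 22364)) = 34020/(-8274 - 15558) = 34020/(-23832) = 34020*(-1/23832) = -945/662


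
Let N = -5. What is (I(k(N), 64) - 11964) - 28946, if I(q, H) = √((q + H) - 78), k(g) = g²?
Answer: -40910 + √11 ≈ -40907.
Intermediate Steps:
I(q, H) = √(-78 + H + q) (I(q, H) = √((H + q) - 78) = √(-78 + H + q))
(I(k(N), 64) - 11964) - 28946 = (√(-78 + 64 + (-5)²) - 11964) - 28946 = (√(-78 + 64 + 25) - 11964) - 28946 = (√11 - 11964) - 28946 = (-11964 + √11) - 28946 = -40910 + √11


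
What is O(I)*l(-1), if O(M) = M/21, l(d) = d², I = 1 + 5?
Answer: 2/7 ≈ 0.28571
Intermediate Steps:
I = 6
O(M) = M/21 (O(M) = M*(1/21) = M/21)
O(I)*l(-1) = ((1/21)*6)*(-1)² = (2/7)*1 = 2/7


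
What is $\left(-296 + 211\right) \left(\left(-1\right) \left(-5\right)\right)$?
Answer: $-425$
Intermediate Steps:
$\left(-296 + 211\right) \left(\left(-1\right) \left(-5\right)\right) = \left(-85\right) 5 = -425$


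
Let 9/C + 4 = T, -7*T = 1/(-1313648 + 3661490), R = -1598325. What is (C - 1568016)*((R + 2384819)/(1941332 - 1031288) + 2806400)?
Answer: -430168586420120947012961/97754750999 ≈ -4.4005e+12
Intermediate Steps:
T = -1/16434894 (T = -1/(7*(-1313648 + 3661490)) = -1/7/2347842 = -1/7*1/2347842 = -1/16434894 ≈ -6.0846e-8)
C = -147914046/65739577 (C = 9/(-4 - 1/16434894) = 9/(-65739577/16434894) = 9*(-16434894/65739577) = -147914046/65739577 ≈ -2.2500)
(C - 1568016)*((R + 2384819)/(1941332 - 1031288) + 2806400) = (-147914046/65739577 - 1568016)*((-1598325 + 2384819)/(1941332 - 1031288) + 2806400) = -103080856483278*(786494/910044 + 2806400)/65739577 = -103080856483278*(786494*(1/910044) + 2806400)/65739577 = -103080856483278*(393247/455022 + 2806400)/65739577 = -103080856483278/65739577*1276974134047/455022 = -430168586420120947012961/97754750999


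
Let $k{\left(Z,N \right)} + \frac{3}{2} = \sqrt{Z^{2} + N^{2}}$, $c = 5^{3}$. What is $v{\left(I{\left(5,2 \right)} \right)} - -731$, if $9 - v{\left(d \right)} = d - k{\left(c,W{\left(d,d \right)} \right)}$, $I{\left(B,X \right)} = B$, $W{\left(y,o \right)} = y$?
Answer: $\frac{1467}{2} + 5 \sqrt{626} \approx 858.6$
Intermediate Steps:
$c = 125$
$k{\left(Z,N \right)} = - \frac{3}{2} + \sqrt{N^{2} + Z^{2}}$ ($k{\left(Z,N \right)} = - \frac{3}{2} + \sqrt{Z^{2} + N^{2}} = - \frac{3}{2} + \sqrt{N^{2} + Z^{2}}$)
$v{\left(d \right)} = \frac{15}{2} + \sqrt{15625 + d^{2}} - d$ ($v{\left(d \right)} = 9 - \left(d - \left(- \frac{3}{2} + \sqrt{d^{2} + 125^{2}}\right)\right) = 9 - \left(d - \left(- \frac{3}{2} + \sqrt{d^{2} + 15625}\right)\right) = 9 - \left(d - \left(- \frac{3}{2} + \sqrt{15625 + d^{2}}\right)\right) = 9 - \left(\frac{3}{2} + d - \sqrt{15625 + d^{2}}\right) = \frac{15}{2} + \sqrt{15625 + d^{2}} - d$)
$v{\left(I{\left(5,2 \right)} \right)} - -731 = \left(\frac{15}{2} + \sqrt{15625 + 5^{2}} - 5\right) - -731 = \left(\frac{15}{2} + \sqrt{15625 + 25} - 5\right) + 731 = \left(\frac{15}{2} + \sqrt{15650} - 5\right) + 731 = \left(\frac{15}{2} + 5 \sqrt{626} - 5\right) + 731 = \left(\frac{5}{2} + 5 \sqrt{626}\right) + 731 = \frac{1467}{2} + 5 \sqrt{626}$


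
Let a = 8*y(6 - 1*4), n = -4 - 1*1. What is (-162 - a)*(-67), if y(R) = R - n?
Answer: 14606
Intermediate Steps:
n = -5 (n = -4 - 1 = -5)
y(R) = 5 + R (y(R) = R - 1*(-5) = R + 5 = 5 + R)
a = 56 (a = 8*(5 + (6 - 1*4)) = 8*(5 + (6 - 4)) = 8*(5 + 2) = 8*7 = 56)
(-162 - a)*(-67) = (-162 - 1*56)*(-67) = (-162 - 56)*(-67) = -218*(-67) = 14606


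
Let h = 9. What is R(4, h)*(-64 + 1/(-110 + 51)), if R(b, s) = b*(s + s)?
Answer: -271944/59 ≈ -4609.2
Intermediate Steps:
R(b, s) = 2*b*s (R(b, s) = b*(2*s) = 2*b*s)
R(4, h)*(-64 + 1/(-110 + 51)) = (2*4*9)*(-64 + 1/(-110 + 51)) = 72*(-64 + 1/(-59)) = 72*(-64 - 1/59) = 72*(-3777/59) = -271944/59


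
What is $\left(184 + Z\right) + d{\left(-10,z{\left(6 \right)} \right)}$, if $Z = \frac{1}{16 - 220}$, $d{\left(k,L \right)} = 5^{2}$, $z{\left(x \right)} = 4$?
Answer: $\frac{42635}{204} \approx 209.0$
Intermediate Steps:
$d{\left(k,L \right)} = 25$
$Z = - \frac{1}{204}$ ($Z = \frac{1}{-204} = - \frac{1}{204} \approx -0.004902$)
$\left(184 + Z\right) + d{\left(-10,z{\left(6 \right)} \right)} = \left(184 - \frac{1}{204}\right) + 25 = \frac{37535}{204} + 25 = \frac{42635}{204}$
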